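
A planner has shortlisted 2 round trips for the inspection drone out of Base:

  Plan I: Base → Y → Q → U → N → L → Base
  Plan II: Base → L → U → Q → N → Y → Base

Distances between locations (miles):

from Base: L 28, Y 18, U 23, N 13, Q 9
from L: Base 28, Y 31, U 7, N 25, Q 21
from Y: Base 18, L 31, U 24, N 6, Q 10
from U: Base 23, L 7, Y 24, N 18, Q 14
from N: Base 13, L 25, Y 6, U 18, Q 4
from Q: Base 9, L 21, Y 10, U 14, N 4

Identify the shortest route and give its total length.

Plan I: 18 + 10 + 14 + 18 + 25 + 28 = 113
Plan II: 28 + 7 + 14 + 4 + 6 + 18 = 77

77 miles — Plan II is the shortest.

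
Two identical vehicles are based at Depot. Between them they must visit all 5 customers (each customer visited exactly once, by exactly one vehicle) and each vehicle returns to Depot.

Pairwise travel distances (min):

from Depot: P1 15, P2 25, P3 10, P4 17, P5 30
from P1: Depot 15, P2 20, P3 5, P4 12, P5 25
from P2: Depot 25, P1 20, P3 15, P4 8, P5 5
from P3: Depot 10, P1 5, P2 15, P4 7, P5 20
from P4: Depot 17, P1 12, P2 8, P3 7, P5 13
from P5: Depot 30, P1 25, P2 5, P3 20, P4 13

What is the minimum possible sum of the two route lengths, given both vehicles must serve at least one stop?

Check every non-empty split of the stops between the two vehicles; for each half take its own optimal tour:
  {P1} + {P2, P3, P4, P5}: 30 + 60 = 90
  {P2} + {P1, P3, P4, P5}: 50 + 70 = 120
  {P1, P2} + {P3, P4, P5}: 60 + 60 = 120
  {P3} + {P1, P2, P4, P5}: 20 + 70 = 90
  {P1, P3} + {P2, P4, P5}: 30 + 60 = 90
  {P2, P3} + {P1, P4, P5}: 50 + 70 = 120
  … (15 splits in total)
Best: vehicle 1 Depot → P1 → Depot = 30; vehicle 2 Depot → P2 → P5 → P4 → P3 → Depot = 60; combined 90.

90 min — the smallest possible combined total.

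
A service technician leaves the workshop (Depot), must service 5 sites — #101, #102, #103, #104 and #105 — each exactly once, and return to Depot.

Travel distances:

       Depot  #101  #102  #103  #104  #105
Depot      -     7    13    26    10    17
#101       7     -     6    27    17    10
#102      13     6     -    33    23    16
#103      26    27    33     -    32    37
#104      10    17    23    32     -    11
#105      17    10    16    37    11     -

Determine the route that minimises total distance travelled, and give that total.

Shortest round trip = 96.

Depot → #101 → #102 → #103 → #104 → #105 → Depot: 7+6+33+32+11+17 = 106
Depot → #101 → #102 → #103 → #105 → #104 → Depot: 7+6+33+37+11+10 = 104
Depot → #101 → #102 → #104 → #103 → #105 → Depot: 7+6+23+32+37+17 = 122
Depot → #101 → #102 → #104 → #105 → #103 → Depot: 7+6+23+11+37+26 = 110
Depot → #101 → #102 → #105 → #103 → #104 → Depot: 7+6+16+37+32+10 = 108
Depot → #101 → #102 → #105 → #104 → #103 → Depot: 7+6+16+11+32+26 = 98
Depot → #101 → #103 → #102 → #104 → #105 → Depot: 7+27+33+23+11+17 = 118
Depot → #101 → #103 → #102 → #105 → #104 → Depot: 7+27+33+16+11+10 = 104
Depot → #101 → #103 → #104 → #102 → #105 → Depot: 7+27+32+23+16+17 = 122
Depot → #101 → #103 → #104 → #105 → #102 → Depot: 7+27+32+11+16+13 = 106
Depot → #101 → #103 → #105 → #102 → #104 → Depot: 7+27+37+16+23+10 = 120
Depot → #101 → #103 → #105 → #104 → #102 → Depot: 7+27+37+11+23+13 = 118
Depot → #101 → #104 → #102 → #103 → #105 → Depot: 7+17+23+33+37+17 = 134
Depot → #101 → #104 → #102 → #105 → #103 → Depot: 7+17+23+16+37+26 = 126
… (46 more)
Depot → #103 → #101 → #102 → #105 → #104 → Depot: 26+27+6+16+11+10 = 96  ← best
The minimum is 96.
One optimal route: Depot → #103 → #101 → #102 → #105 → #104 → Depot (or its reverse).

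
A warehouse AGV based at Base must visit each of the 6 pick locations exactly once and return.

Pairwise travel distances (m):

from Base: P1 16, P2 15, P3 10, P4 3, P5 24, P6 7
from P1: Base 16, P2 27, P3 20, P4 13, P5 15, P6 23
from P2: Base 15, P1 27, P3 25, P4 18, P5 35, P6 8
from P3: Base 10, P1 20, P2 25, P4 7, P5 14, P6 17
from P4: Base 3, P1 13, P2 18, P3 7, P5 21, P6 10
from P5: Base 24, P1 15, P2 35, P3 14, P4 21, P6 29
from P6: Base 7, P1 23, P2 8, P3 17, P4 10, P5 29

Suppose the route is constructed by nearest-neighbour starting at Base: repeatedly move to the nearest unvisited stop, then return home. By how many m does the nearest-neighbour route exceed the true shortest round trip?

Base: P4=3, P6=7, P3=10, P2=15, P1=16, P5=24 ⇒ P4
P4: P3=7, P6=10, P1=13, P2=18, P5=21 ⇒ P3
P3: P5=14, P6=17, P1=20, P2=25 ⇒ P5
P5: P1=15, P6=29, P2=35 ⇒ P1
P1: P6=23, P2=27 ⇒ P6
P6: P2=8 ⇒ P2
NN route Base → P4 → P3 → P5 → P1 → P6 → P2 → Base costs 85.
Optimal: Base → P4 → P3 → P5 → P1 → P2 → P6 → Base costs 81 (by enumerating all 360 distinct tours).
Excess = 85 − 81 = 4.

Excess over optimum: 4 m.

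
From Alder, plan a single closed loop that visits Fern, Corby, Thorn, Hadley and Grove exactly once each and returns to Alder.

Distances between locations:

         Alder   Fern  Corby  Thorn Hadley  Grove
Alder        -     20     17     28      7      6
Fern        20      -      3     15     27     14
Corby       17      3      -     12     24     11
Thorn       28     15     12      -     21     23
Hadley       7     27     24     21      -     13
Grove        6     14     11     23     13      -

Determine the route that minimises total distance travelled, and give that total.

Minimum total distance: 63.

There are 60 distinct closed tours to check (reversals are equivalent).
Alder - Fern - Corby - Thorn - Hadley - Grove - Alder: 20+3+12+21+13+6 = 75
Alder - Fern - Corby - Thorn - Grove - Hadley - Alder: 20+3+12+23+13+7 = 78
Alder - Fern - Corby - Hadley - Thorn - Grove - Alder: 20+3+24+21+23+6 = 97
Alder - Fern - Corby - Hadley - Grove - Thorn - Alder: 20+3+24+13+23+28 = 111
Alder - Fern - Corby - Grove - Thorn - Hadley - Alder: 20+3+11+23+21+7 = 85
Alder - Fern - Corby - Grove - Hadley - Thorn - Alder: 20+3+11+13+21+28 = 96
Alder - Fern - Thorn - Corby - Hadley - Grove - Alder: 20+15+12+24+13+6 = 90
Alder - Fern - Thorn - Corby - Grove - Hadley - Alder: 20+15+12+11+13+7 = 78
Alder - Fern - Thorn - Hadley - Corby - Grove - Alder: 20+15+21+24+11+6 = 97
Alder - Fern - Thorn - Hadley - Grove - Corby - Alder: 20+15+21+13+11+17 = 97
Alder - Fern - Thorn - Grove - Corby - Hadley - Alder: 20+15+23+11+24+7 = 100
Alder - Fern - Thorn - Grove - Hadley - Corby - Alder: 20+15+23+13+24+17 = 112
Alder - Fern - Hadley - Corby - Thorn - Grove - Alder: 20+27+24+12+23+6 = 112
Alder - Fern - Hadley - Corby - Grove - Thorn - Alder: 20+27+24+11+23+28 = 133
… (46 more)
Alder - Hadley - Thorn - Fern - Corby - Grove - Alder: 7+21+15+3+11+6 = 63  ← best
The minimum is 63.
One optimal route: Alder → Hadley → Thorn → Fern → Corby → Grove → Alder (or its reverse).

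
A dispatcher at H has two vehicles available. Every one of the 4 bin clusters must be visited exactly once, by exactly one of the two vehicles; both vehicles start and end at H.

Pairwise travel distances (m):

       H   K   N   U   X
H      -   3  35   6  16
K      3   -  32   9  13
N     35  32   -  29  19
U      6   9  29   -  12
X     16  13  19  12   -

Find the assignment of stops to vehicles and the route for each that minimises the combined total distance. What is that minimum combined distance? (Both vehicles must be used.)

Check every non-empty split of the stops between the two vehicles; for each half take its own optimal tour:
  {K} + {N, U, X}: 6 + 70 = 76
  {N} + {K, U, X}: 70 + 34 = 104
  {K, N} + {U, X}: 70 + 34 = 104
  {U} + {K, N, X}: 12 + 70 = 82
  {K, U} + {N, X}: 18 + 70 = 88
  {N, U} + {K, X}: 70 + 32 = 102
  … (7 splits in total)
Best: vehicle 1 H → K → H = 6; vehicle 2 H → U → N → X → H = 70; combined 76.

76 m — the smallest possible combined total.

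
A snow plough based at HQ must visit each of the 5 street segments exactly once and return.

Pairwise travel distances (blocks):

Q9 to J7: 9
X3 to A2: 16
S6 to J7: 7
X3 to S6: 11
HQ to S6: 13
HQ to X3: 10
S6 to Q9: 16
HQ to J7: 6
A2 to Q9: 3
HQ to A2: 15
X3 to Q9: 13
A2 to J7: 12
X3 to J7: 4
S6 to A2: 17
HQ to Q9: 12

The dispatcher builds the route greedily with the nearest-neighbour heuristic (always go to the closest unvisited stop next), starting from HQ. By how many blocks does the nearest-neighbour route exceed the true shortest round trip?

2 blocks longer than the optimal tour.

From HQ: J7=6, X3=10, Q9=12, S6=13, A2=15 → choose J7 (6).
From J7: X3=4, S6=7, Q9=9, A2=12 → choose X3 (4).
From X3: S6=11, Q9=13, A2=16 → choose S6 (11).
From S6: Q9=16, A2=17 → choose Q9 (16).
From Q9: A2=3 → choose A2 (3).
NN route HQ → J7 → X3 → S6 → Q9 → A2 → HQ costs 55.
Optimal: HQ → X3 → J7 → S6 → A2 → Q9 → HQ costs 53 (by enumerating all 60 distinct tours).
Excess = 55 − 53 = 2.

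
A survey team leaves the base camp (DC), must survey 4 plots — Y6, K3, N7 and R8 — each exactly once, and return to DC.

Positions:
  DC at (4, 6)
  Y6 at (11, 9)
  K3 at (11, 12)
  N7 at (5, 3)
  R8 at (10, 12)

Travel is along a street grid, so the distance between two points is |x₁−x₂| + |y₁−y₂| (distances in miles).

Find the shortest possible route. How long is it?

Minimum total distance: 32 miles.

There are 12 distinct closed tours to check (reversals are equivalent).
DC→Y6→K3→N7→R8→DC: 10+3+15+14+12 = 54
DC→Y6→K3→R8→N7→DC: 10+3+1+14+4 = 32
DC→Y6→N7→K3→R8→DC: 10+12+15+1+12 = 50
DC→Y6→N7→R8→K3→DC: 10+12+14+1+13 = 50
DC→Y6→R8→K3→N7→DC: 10+4+1+15+4 = 34
DC→Y6→R8→N7→K3→DC: 10+4+14+15+13 = 56
DC→K3→Y6→N7→R8→DC: 13+3+12+14+12 = 54
DC→K3→Y6→R8→N7→DC: 13+3+4+14+4 = 38
DC→K3→N7→Y6→R8→DC: 13+15+12+4+12 = 56
DC→K3→R8→Y6→N7→DC: 13+1+4+12+4 = 34
DC→N7→Y6→K3→R8→DC: 4+12+3+1+12 = 32
DC→N7→K3→Y6→R8→DC: 4+15+3+4+12 = 38
The minimum is 32.
One optimal route: DC → Y6 → K3 → R8 → N7 → DC (or its reverse).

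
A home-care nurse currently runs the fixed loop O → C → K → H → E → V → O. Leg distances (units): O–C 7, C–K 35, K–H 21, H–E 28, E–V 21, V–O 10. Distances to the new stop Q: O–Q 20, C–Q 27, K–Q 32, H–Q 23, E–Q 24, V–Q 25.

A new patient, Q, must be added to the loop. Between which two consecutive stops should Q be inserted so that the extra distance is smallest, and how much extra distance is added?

Minimum extra distance: 19, inserting Q between H and E.

Insertion cost between consecutive stops i–j is d(i,Q) + d(Q,j) − d(i,j):
  between O and C: 20 + 27 − 7 = 40
  between C and K: 27 + 32 − 35 = 24
  between K and H: 32 + 23 − 21 = 34
  between H and E: 23 + 24 − 28 = 19
  between E and V: 24 + 25 − 21 = 28
  between V and O: 25 + 20 − 10 = 35
Cheapest insertion is between H and E, adding 19.
New total = 122 + 19 = 141.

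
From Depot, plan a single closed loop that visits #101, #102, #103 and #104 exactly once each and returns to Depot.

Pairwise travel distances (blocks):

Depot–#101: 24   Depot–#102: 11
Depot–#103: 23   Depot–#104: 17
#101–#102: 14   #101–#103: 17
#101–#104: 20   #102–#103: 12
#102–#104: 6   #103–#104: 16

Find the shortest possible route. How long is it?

With 4 stops there are 4!/2 = 12 distinct round trips (a route and its reverse cost the same).
Depot - #101 - #102 - #103 - #104 - Depot: 24+14+12+16+17 = 83
Depot - #101 - #102 - #104 - #103 - Depot: 24+14+6+16+23 = 83
Depot - #101 - #103 - #102 - #104 - Depot: 24+17+12+6+17 = 76
Depot - #101 - #103 - #104 - #102 - Depot: 24+17+16+6+11 = 74
Depot - #101 - #104 - #102 - #103 - Depot: 24+20+6+12+23 = 85
Depot - #101 - #104 - #103 - #102 - Depot: 24+20+16+12+11 = 83
Depot - #102 - #101 - #103 - #104 - Depot: 11+14+17+16+17 = 75
Depot - #102 - #101 - #104 - #103 - Depot: 11+14+20+16+23 = 84
Depot - #102 - #103 - #101 - #104 - Depot: 11+12+17+20+17 = 77
Depot - #102 - #104 - #101 - #103 - Depot: 11+6+20+17+23 = 77
Depot - #103 - #101 - #102 - #104 - Depot: 23+17+14+6+17 = 77
Depot - #103 - #102 - #101 - #104 - Depot: 23+12+14+20+17 = 86
The minimum is 74.
One optimal route: Depot → #101 → #103 → #104 → #102 → Depot (or its reverse).

Shortest round trip = 74 blocks.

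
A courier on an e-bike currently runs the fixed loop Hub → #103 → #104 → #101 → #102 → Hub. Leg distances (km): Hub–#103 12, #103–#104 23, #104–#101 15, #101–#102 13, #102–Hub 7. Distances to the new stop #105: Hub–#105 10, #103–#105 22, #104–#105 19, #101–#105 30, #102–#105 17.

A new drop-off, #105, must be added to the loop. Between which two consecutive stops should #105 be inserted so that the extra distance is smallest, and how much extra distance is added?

Insertion cost between consecutive stops i–j is d(i,#105) + d(#105,j) − d(i,j):
  between Hub and #103: 10 + 22 − 12 = 20
  between #103 and #104: 22 + 19 − 23 = 18
  between #104 and #101: 19 + 30 − 15 = 34
  between #101 and #102: 30 + 17 − 13 = 34
  between #102 and Hub: 17 + 10 − 7 = 20
Cheapest insertion is between #103 and #104, adding 18.
New total = 70 + 18 = 88.

Adding 18 km by placing #105 on the #103–#104 leg.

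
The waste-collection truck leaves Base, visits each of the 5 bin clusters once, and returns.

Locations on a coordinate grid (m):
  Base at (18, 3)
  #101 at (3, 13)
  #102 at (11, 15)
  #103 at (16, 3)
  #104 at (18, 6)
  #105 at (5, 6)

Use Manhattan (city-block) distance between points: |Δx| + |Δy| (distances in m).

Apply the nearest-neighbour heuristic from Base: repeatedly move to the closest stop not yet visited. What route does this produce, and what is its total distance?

At Base the remaining stops are #103 2, #104 3, #105 16, #102 19, #101 25; go to #103.
At #103 the remaining stops are #104 5, #105 14, #102 17, #101 23; go to #104.
At #104 the remaining stops are #105 13, #102 16, #101 22; go to #105.
At #105 the remaining stops are #101 9, #102 15; go to #101.
At #101 the remaining stops are #102 10; go to #102.
Return #102→Base: 19.
Total = 2 + 5 + 13 + 9 + 10 + 19 = 58.

Nearest-neighbour total = 58 m; route Base → #103 → #104 → #105 → #101 → #102 → Base.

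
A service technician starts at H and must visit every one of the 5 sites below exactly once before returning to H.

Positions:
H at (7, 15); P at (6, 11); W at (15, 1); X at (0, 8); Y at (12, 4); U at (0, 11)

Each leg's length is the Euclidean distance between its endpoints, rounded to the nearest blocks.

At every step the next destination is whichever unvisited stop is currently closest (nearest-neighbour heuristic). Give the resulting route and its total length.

46 blocks along H → P → U → X → Y → W → H.

At H the remaining stops are P 4, U 8, X 10, Y 12, W 16; go to P.
At P the remaining stops are U 6, X 7, Y 9, W 13; go to U.
At U the remaining stops are X 3, Y 14, W 18; go to X.
At X the remaining stops are Y 13, W 17; go to Y.
At Y the remaining stops are W 4; go to W.
Return W→H: 16.
Total = 4 + 6 + 3 + 13 + 4 + 16 = 46.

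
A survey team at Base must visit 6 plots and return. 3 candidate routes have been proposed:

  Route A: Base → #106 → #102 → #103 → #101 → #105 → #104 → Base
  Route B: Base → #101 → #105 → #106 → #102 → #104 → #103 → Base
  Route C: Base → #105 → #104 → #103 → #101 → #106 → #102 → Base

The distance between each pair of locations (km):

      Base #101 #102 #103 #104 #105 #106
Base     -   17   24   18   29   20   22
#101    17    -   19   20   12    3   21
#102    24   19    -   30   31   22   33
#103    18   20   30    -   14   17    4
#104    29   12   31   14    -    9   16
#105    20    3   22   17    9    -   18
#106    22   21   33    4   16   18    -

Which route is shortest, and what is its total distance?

Shortest is Route B, total 134 km.

Route A: 22 + 33 + 30 + 20 + 3 + 9 + 29 = 146
Route B: 17 + 3 + 18 + 33 + 31 + 14 + 18 = 134
Route C: 20 + 9 + 14 + 20 + 21 + 33 + 24 = 141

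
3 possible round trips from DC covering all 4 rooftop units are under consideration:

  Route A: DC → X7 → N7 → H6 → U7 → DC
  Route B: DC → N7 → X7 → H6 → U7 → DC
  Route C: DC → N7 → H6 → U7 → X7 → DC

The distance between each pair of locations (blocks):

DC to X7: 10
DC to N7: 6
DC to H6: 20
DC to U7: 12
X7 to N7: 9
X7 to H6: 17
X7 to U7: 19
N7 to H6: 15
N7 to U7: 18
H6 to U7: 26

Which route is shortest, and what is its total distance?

Route A: 10 + 9 + 15 + 26 + 12 = 72
Route B: 6 + 9 + 17 + 26 + 12 = 70
Route C: 6 + 15 + 26 + 19 + 10 = 76

70 blocks — Route B is the shortest.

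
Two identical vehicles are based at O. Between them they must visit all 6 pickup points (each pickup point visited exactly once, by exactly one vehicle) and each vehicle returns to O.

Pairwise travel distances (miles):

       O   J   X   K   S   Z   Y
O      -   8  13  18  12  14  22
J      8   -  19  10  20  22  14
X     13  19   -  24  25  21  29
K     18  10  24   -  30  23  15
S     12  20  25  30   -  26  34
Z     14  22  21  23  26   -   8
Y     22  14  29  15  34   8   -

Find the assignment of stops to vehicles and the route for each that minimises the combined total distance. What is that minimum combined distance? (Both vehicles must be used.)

Minimum combined distance: 99 miles.

There are 2^5 − 1 = 31 ways to divide the 6 stops into two non-empty groups. For each, the best each vehicle can do is its own shortest tour through its group:
  {J} + {X, K, S, Z, Y}: 16 + 98 = 114
  {X} + {J, K, S, Z, Y}: 26 + 79 = 105
  {J, X} + {K, S, Z, Y}: 40 + 79 = 119
  {K} + {J, X, S, Z, Y}: 36 + 88 = 124
  {J, K} + {X, S, Z, Y}: 36 + 88 = 124
  {X, K} + {J, S, Z, Y}: 55 + 68 = 123
  … (31 splits in total)
  {S} + {J, X, K, Z, Y}: 24 + 75 = 99  ← best
Best: vehicle 1 O → S → O = 24; vehicle 2 O → J → K → Y → Z → X → O = 75; combined 99.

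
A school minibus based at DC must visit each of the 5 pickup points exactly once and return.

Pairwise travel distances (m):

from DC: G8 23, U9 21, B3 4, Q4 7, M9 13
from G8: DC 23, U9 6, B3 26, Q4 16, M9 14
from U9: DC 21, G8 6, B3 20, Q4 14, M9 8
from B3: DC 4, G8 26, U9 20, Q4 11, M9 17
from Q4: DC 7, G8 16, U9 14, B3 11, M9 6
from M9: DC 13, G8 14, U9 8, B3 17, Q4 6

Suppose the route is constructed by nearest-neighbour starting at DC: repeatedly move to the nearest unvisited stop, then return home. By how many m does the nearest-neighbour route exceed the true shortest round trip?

From DC: B3=4, Q4=7, M9=13, U9=21, G8=23 → choose B3 (4).
From B3: Q4=11, M9=17, U9=20, G8=26 → choose Q4 (11).
From Q4: M9=6, U9=14, G8=16 → choose M9 (6).
From M9: U9=8, G8=14 → choose U9 (8).
From U9: G8=6 → choose G8 (6).
NN route DC → B3 → Q4 → M9 → U9 → G8 → DC costs 58.
Optimal: DC → B3 → G8 → U9 → M9 → Q4 → DC costs 57 (by enumerating all 60 distinct tours).
Excess = 58 − 57 = 1.

Excess over optimum: 1 m.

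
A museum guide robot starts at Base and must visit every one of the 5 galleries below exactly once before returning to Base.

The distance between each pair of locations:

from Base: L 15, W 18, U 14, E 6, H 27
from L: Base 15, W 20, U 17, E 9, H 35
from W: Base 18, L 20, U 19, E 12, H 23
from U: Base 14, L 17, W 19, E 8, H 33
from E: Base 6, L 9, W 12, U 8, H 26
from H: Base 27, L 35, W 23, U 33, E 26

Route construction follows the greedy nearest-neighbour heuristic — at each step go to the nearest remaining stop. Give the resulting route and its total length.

Base → [E:6 / U:14 / L:15 / W:18 / H:27] → E (6)
E → [U:8 / L:9 / W:12 / H:26] → U (8)
U → [L:17 / W:19 / H:33] → L (17)
L → [W:20 / H:35] → W (20)
W → [H:23] → H (23)
Return H→Base: 27.
Total = 6 + 8 + 17 + 20 + 23 + 27 = 101.

Total distance 101 via the nearest-neighbour route Base → E → U → L → W → H → Base.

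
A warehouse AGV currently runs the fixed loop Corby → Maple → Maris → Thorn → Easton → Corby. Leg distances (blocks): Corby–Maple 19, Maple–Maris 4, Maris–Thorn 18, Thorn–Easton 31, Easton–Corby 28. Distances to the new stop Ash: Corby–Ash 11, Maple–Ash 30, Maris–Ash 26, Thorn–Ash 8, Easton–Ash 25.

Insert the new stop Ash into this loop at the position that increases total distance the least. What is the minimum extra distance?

Minimum extra distance: 2 blocks, inserting Ash between Thorn and Easton.

Insertion cost between consecutive stops i–j is d(i,Ash) + d(Ash,j) − d(i,j):
  between Corby and Maple: 11 + 30 − 19 = 22
  between Maple and Maris: 30 + 26 − 4 = 52
  between Maris and Thorn: 26 + 8 − 18 = 16
  between Thorn and Easton: 8 + 25 − 31 = 2
  between Easton and Corby: 25 + 11 − 28 = 8
Cheapest insertion is between Thorn and Easton, adding 2.
New total = 100 + 2 = 102.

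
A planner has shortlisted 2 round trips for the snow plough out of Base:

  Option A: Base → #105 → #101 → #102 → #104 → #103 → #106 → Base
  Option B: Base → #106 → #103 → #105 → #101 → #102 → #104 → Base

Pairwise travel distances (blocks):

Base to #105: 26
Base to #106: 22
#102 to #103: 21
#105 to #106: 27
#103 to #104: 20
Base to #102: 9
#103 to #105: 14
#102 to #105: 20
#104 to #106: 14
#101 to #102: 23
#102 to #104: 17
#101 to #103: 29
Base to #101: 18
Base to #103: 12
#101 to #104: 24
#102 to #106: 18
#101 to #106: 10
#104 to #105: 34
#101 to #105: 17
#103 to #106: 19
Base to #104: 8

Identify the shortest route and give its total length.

Shortest is Option B, total 120 blocks.

Option A: 26 + 17 + 23 + 17 + 20 + 19 + 22 = 144
Option B: 22 + 19 + 14 + 17 + 23 + 17 + 8 = 120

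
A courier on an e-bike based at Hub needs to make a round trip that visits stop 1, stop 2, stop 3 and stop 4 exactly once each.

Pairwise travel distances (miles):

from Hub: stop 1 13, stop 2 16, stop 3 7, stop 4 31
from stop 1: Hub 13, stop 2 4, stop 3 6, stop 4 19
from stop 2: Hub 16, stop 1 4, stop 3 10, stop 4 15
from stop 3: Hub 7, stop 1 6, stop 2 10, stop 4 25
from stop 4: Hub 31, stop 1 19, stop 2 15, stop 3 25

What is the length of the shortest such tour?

Hub-stop 1-stop 2-stop 3-stop 4-Hub: 13+4+10+25+31 = 83
Hub-stop 1-stop 2-stop 4-stop 3-Hub: 13+4+15+25+7 = 64
Hub-stop 1-stop 3-stop 2-stop 4-Hub: 13+6+10+15+31 = 75
Hub-stop 1-stop 3-stop 4-stop 2-Hub: 13+6+25+15+16 = 75
Hub-stop 1-stop 4-stop 2-stop 3-Hub: 13+19+15+10+7 = 64
Hub-stop 1-stop 4-stop 3-stop 2-Hub: 13+19+25+10+16 = 83
Hub-stop 2-stop 1-stop 3-stop 4-Hub: 16+4+6+25+31 = 82
Hub-stop 2-stop 1-stop 4-stop 3-Hub: 16+4+19+25+7 = 71
Hub-stop 2-stop 3-stop 1-stop 4-Hub: 16+10+6+19+31 = 82
Hub-stop 2-stop 4-stop 1-stop 3-Hub: 16+15+19+6+7 = 63
Hub-stop 3-stop 1-stop 2-stop 4-Hub: 7+6+4+15+31 = 63
Hub-stop 3-stop 2-stop 1-stop 4-Hub: 7+10+4+19+31 = 71
The minimum is 63.
One optimal route: Hub → stop 2 → stop 4 → stop 1 → stop 3 → Hub (or its reverse).

Minimum total distance: 63 miles.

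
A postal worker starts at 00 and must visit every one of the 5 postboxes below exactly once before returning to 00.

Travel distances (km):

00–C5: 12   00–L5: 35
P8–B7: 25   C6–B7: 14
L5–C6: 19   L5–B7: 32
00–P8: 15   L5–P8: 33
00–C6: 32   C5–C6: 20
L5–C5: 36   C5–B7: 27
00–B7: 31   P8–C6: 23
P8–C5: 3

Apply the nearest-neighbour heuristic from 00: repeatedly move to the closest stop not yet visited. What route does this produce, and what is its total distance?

Nearest-neighbour total = 119 km; route 00 → C5 → P8 → C6 → B7 → L5 → 00.

00 → [C5:12 / P8:15 / B7:31 / C6:32 / L5:35] → C5 (12)
C5 → [P8:3 / C6:20 / B7:27 / L5:36] → P8 (3)
P8 → [C6:23 / B7:25 / L5:33] → C6 (23)
C6 → [B7:14 / L5:19] → B7 (14)
B7 → [L5:32] → L5 (32)
Return L5→00: 35.
Total = 12 + 3 + 23 + 14 + 32 + 35 = 119.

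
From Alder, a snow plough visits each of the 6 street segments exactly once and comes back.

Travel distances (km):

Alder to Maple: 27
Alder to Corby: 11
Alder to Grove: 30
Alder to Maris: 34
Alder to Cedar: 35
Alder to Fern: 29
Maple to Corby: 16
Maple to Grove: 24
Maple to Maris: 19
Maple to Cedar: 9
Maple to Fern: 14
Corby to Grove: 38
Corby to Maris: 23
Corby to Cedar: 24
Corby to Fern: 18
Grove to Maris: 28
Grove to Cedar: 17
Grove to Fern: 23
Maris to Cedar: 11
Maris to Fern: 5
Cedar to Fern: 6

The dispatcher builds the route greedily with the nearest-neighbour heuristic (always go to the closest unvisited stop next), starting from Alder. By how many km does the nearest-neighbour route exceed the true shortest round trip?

1 km longer than the optimal tour.

From Alder: Corby=11, Maple=27, Fern=29, Grove=30, Maris=34, Cedar=35 → choose Corby (11).
From Corby: Maple=16, Fern=18, Maris=23, Cedar=24, Grove=38 → choose Maple (16).
From Maple: Cedar=9, Fern=14, Maris=19, Grove=24 → choose Cedar (9).
From Cedar: Fern=6, Maris=11, Grove=17 → choose Fern (6).
From Fern: Maris=5, Grove=23 → choose Maris (5).
From Maris: Grove=28 → choose Grove (28).
NN route Alder → Corby → Maple → Cedar → Fern → Maris → Grove → Alder costs 105.
Optimal: Alder → Corby → Maple → Maris → Fern → Cedar → Grove → Alder costs 104 (by enumerating all 360 distinct tours).
Excess = 105 − 104 = 1.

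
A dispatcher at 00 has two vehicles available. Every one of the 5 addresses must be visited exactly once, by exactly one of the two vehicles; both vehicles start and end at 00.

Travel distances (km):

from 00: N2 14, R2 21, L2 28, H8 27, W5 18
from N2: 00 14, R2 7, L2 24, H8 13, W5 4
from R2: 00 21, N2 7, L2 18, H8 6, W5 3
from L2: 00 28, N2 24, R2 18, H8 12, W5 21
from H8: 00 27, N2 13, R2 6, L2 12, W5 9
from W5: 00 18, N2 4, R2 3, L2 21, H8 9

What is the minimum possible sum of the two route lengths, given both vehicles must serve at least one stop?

There are 2^4 − 1 = 15 ways to divide the 5 stops into two non-empty groups. For each, the best each vehicle can do is its own shortest tour through its group:
  {N2} + {R2, L2, H8, W5}: 28 + 67 = 95
  {R2} + {N2, L2, H8, W5}: 42 + 67 = 109
  {N2, R2} + {L2, H8, W5}: 42 + 67 = 109
  {L2} + {N2, R2, H8, W5}: 56 + 54 = 110
  {N2, L2} + {R2, H8, W5}: 66 + 54 = 120
  {R2, L2} + {N2, H8, W5}: 67 + 54 = 121
  … (15 splits in total)
Best: vehicle 1 00 → N2 → 00 = 28; vehicle 2 00 → L2 → H8 → R2 → W5 → 00 = 67; combined 95.

95 km — the smallest possible combined total.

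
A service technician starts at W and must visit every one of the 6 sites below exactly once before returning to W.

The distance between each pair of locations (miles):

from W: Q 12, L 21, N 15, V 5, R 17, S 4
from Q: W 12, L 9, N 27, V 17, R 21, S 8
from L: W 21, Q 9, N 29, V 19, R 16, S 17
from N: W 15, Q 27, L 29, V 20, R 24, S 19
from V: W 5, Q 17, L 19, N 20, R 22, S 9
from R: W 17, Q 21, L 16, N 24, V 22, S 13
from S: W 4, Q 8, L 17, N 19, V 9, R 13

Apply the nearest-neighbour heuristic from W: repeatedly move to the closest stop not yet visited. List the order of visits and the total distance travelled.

94 miles along W → S → Q → L → R → V → N → W.

From W: distances to unvisited — S=4, V=5, Q=12, N=15, R=17, L=21. Nearest is S (4).
From S: distances to unvisited — Q=8, V=9, R=13, L=17, N=19. Nearest is Q (8).
From Q: distances to unvisited — L=9, V=17, R=21, N=27. Nearest is L (9).
From L: distances to unvisited — R=16, V=19, N=29. Nearest is R (16).
From R: distances to unvisited — V=22, N=24. Nearest is V (22).
From V: distances to unvisited — N=20. Nearest is N (20).
Return N→W: 15.
Total = 4 + 8 + 9 + 16 + 22 + 20 + 15 = 94.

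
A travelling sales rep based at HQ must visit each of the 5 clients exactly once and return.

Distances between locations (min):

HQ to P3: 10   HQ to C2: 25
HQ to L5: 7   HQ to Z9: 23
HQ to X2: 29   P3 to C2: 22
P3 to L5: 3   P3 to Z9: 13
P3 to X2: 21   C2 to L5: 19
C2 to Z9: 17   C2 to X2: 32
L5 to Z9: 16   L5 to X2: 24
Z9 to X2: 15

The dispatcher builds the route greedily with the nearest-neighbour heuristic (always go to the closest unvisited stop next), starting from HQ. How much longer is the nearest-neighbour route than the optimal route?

From HQ: L5=7, P3=10, Z9=23, C2=25, X2=29 → choose L5 (7).
From L5: P3=3, Z9=16, C2=19, X2=24 → choose P3 (3).
From P3: Z9=13, X2=21, C2=22 → choose Z9 (13).
From Z9: X2=15, C2=17 → choose X2 (15).
From X2: C2=32 → choose C2 (32).
NN route HQ → L5 → P3 → Z9 → X2 → C2 → HQ costs 95.
Optimal: HQ → C2 → Z9 → X2 → P3 → L5 → HQ costs 88 (by enumerating all 60 distinct tours).
Excess = 95 − 88 = 7.

The nearest-neighbour route is 7 min longer than optimal.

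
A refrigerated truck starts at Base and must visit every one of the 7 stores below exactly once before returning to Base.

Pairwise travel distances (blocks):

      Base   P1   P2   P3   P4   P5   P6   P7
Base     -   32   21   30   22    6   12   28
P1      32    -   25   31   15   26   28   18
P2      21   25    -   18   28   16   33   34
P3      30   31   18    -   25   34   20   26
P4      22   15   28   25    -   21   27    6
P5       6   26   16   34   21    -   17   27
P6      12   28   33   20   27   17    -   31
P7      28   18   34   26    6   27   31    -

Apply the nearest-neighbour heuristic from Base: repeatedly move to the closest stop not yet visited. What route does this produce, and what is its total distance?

143 blocks along Base → P5 → P2 → P3 → P6 → P4 → P7 → P1 → Base.

Base → [P5:6 / P6:12 / P2:21 / P4:22 / P7:28 / P3:30 / P1:32] → P5 (6)
P5 → [P2:16 / P6:17 / P4:21 / P1:26 / P7:27 / P3:34] → P2 (16)
P2 → [P3:18 / P1:25 / P4:28 / P6:33 / P7:34] → P3 (18)
P3 → [P6:20 / P4:25 / P7:26 / P1:31] → P6 (20)
P6 → [P4:27 / P1:28 / P7:31] → P4 (27)
P4 → [P7:6 / P1:15] → P7 (6)
P7 → [P1:18] → P1 (18)
Return P1→Base: 32.
Total = 6 + 16 + 18 + 20 + 27 + 6 + 18 + 32 = 143.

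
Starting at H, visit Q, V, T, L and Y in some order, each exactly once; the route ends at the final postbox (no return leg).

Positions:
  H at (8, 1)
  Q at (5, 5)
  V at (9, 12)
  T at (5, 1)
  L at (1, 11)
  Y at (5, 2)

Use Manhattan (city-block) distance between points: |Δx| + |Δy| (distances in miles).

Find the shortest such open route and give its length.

26 miles — the minimum one-way total.

There are 5! = 120 possible orderings.
H - Q - V - T - L - Y: 7+11+15+14+13 = 60
H - Q - V - T - Y - L: 7+11+15+1+13 = 47
H - Q - V - L - T - Y: 7+11+9+14+1 = 42
H - Q - V - L - Y - T: 7+11+9+13+1 = 41
H - Q - V - Y - T - L: 7+11+14+1+14 = 47
H - Q - V - Y - L - T: 7+11+14+13+14 = 59
H - Q - T - V - L - Y: 7+4+15+9+13 = 48
H - Q - T - V - Y - L: 7+4+15+14+13 = 53
H - Q - T - L - V - Y: 7+4+14+9+14 = 48
H - Q - T - L - Y - V: 7+4+14+13+14 = 52
H - Q - T - Y - V - L: 7+4+1+14+9 = 35
H - Q - T - Y - L - V: 7+4+1+13+9 = 34
H - Q - L - V - T - Y: 7+10+9+15+1 = 42
H - Q - L - V - Y - T: 7+10+9+14+1 = 41
… (106 more)
H - T - Y - Q - L - V: 3+1+3+10+9 = 26  ← best
The minimum is 26.
One shortest path: H → T → Y → Q → L → V.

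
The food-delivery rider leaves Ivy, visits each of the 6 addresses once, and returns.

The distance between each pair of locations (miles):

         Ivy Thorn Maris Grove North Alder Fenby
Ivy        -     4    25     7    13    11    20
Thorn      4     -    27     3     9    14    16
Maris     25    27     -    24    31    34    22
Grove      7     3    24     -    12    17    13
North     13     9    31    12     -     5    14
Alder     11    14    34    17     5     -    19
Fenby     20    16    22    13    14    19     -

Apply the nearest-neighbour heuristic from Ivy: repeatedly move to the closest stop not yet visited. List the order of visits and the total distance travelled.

Nearest-neighbour total = 90 miles; route Ivy → Thorn → Grove → North → Alder → Fenby → Maris → Ivy.

Ivy → [Thorn:4 / Grove:7 / Alder:11 / North:13 / Fenby:20 / Maris:25] → Thorn (4)
Thorn → [Grove:3 / North:9 / Alder:14 / Fenby:16 / Maris:27] → Grove (3)
Grove → [North:12 / Fenby:13 / Alder:17 / Maris:24] → North (12)
North → [Alder:5 / Fenby:14 / Maris:31] → Alder (5)
Alder → [Fenby:19 / Maris:34] → Fenby (19)
Fenby → [Maris:22] → Maris (22)
Return Maris→Ivy: 25.
Total = 4 + 3 + 12 + 5 + 19 + 22 + 25 = 90.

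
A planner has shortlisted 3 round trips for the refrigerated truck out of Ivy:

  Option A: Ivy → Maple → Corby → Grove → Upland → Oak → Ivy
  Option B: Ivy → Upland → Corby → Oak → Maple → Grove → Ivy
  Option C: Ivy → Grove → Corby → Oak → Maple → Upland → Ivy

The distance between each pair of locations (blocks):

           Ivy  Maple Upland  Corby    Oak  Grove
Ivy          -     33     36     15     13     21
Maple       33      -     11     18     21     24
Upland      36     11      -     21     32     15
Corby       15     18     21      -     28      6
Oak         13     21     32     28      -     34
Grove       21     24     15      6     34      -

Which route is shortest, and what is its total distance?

Shortest is Option A, total 117 blocks.

Option A: 33 + 18 + 6 + 15 + 32 + 13 = 117
Option B: 36 + 21 + 28 + 21 + 24 + 21 = 151
Option C: 21 + 6 + 28 + 21 + 11 + 36 = 123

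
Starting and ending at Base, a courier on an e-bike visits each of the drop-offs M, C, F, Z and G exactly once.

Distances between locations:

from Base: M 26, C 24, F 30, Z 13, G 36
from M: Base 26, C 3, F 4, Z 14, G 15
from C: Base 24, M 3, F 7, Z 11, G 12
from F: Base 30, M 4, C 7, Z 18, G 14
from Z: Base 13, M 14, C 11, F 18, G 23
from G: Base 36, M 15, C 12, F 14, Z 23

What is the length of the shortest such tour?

Shortest round trip = 80.

With 5 stops there are 5!/2 = 60 distinct round trips (a route and its reverse cost the same).
Base→M→C→F→Z→G→Base: 26+3+7+18+23+36 = 113
Base→M→C→F→G→Z→Base: 26+3+7+14+23+13 = 86
Base→M→C→Z→F→G→Base: 26+3+11+18+14+36 = 108
Base→M→C→Z→G→F→Base: 26+3+11+23+14+30 = 107
Base→M→C→G→F→Z→Base: 26+3+12+14+18+13 = 86
Base→M→C→G→Z→F→Base: 26+3+12+23+18+30 = 112
Base→M→F→C→Z→G→Base: 26+4+7+11+23+36 = 107
Base→M→F→C→G→Z→Base: 26+4+7+12+23+13 = 85
Base→M→F→Z→C→G→Base: 26+4+18+11+12+36 = 107
Base→M→F→Z→G→C→Base: 26+4+18+23+12+24 = 107
Base→M→F→G→C→Z→Base: 26+4+14+12+11+13 = 80
Base→M→F→G→Z→C→Base: 26+4+14+23+11+24 = 102
Base→M→Z→C→F→G→Base: 26+14+11+7+14+36 = 108
Base→M→Z→C→G→F→Base: 26+14+11+12+14+30 = 107
… (46 more)
The minimum is 80.
One optimal route: Base → M → F → G → C → Z → Base (or its reverse).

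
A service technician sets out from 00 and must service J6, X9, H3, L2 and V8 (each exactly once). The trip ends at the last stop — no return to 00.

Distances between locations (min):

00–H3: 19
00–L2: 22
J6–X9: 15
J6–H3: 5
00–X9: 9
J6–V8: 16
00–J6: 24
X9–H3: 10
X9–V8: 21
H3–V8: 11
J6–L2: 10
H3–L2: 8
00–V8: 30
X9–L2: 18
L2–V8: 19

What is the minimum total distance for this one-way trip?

There are 5! = 120 possible orderings.
00 - J6 - X9 - H3 - L2 - V8: 24+15+10+8+19 = 76
00 - J6 - X9 - H3 - V8 - L2: 24+15+10+11+19 = 79
00 - J6 - X9 - L2 - H3 - V8: 24+15+18+8+11 = 76
00 - J6 - X9 - L2 - V8 - H3: 24+15+18+19+11 = 87
00 - J6 - X9 - V8 - H3 - L2: 24+15+21+11+8 = 79
00 - J6 - X9 - V8 - L2 - H3: 24+15+21+19+8 = 87
00 - J6 - H3 - X9 - L2 - V8: 24+5+10+18+19 = 76
00 - J6 - H3 - X9 - V8 - L2: 24+5+10+21+19 = 79
00 - J6 - H3 - L2 - X9 - V8: 24+5+8+18+21 = 76
00 - J6 - H3 - L2 - V8 - X9: 24+5+8+19+21 = 77
00 - J6 - H3 - V8 - X9 - L2: 24+5+11+21+18 = 79
00 - J6 - H3 - V8 - L2 - X9: 24+5+11+19+18 = 77
00 - J6 - L2 - X9 - H3 - V8: 24+10+18+10+11 = 73
00 - J6 - L2 - X9 - V8 - H3: 24+10+18+21+11 = 84
… (106 more)
00 - X9 - J6 - L2 - H3 - V8: 9+15+10+8+11 = 53  ← best
The minimum is 53.
One shortest path: 00 → X9 → J6 → L2 → H3 → V8.

53 min — the minimum one-way total.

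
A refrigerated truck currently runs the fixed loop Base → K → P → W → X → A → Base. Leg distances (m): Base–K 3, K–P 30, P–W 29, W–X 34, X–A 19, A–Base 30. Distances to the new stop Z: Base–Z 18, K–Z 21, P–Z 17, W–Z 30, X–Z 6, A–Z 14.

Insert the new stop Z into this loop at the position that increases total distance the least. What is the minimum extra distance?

Insertion cost between consecutive stops i–j is d(i,Z) + d(Z,j) − d(i,j):
  between Base and K: 18 + 21 − 3 = 36
  between K and P: 21 + 17 − 30 = 8
  between P and W: 17 + 30 − 29 = 18
  between W and X: 30 + 6 − 34 = 2
  between X and A: 6 + 14 − 19 = 1
  between A and Base: 14 + 18 − 30 = 2
Cheapest insertion is between X and A, adding 1.
New total = 145 + 1 = 146.

Adding 1 m by placing Z on the X–A leg.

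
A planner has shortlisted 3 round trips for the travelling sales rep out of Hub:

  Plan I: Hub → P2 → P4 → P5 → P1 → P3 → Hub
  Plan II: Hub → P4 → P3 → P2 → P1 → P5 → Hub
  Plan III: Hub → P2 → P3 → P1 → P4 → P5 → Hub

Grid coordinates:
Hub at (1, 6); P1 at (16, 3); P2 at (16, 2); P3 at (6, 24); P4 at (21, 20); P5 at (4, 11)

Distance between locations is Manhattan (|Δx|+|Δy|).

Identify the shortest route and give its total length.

Plan I: 19 + 23 + 26 + 20 + 31 + 23 = 142
Plan II: 34 + 19 + 32 + 1 + 20 + 8 = 114
Plan III: 19 + 32 + 31 + 22 + 26 + 8 = 138

114 — Plan II is the shortest.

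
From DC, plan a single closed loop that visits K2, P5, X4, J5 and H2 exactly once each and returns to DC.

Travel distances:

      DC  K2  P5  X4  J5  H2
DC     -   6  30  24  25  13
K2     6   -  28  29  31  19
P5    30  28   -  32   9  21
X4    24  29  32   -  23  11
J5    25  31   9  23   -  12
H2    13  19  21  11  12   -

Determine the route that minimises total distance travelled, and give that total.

There are 60 distinct closed tours to check (reversals are equivalent).
DC → K2 → P5 → X4 → J5 → H2 → DC: 6+28+32+23+12+13 = 114
DC → K2 → P5 → X4 → H2 → J5 → DC: 6+28+32+11+12+25 = 114
DC → K2 → P5 → J5 → X4 → H2 → DC: 6+28+9+23+11+13 = 90
DC → K2 → P5 → J5 → H2 → X4 → DC: 6+28+9+12+11+24 = 90
DC → K2 → P5 → H2 → X4 → J5 → DC: 6+28+21+11+23+25 = 114
DC → K2 → P5 → H2 → J5 → X4 → DC: 6+28+21+12+23+24 = 114
DC → K2 → X4 → P5 → J5 → H2 → DC: 6+29+32+9+12+13 = 101
DC → K2 → X4 → P5 → H2 → J5 → DC: 6+29+32+21+12+25 = 125
DC → K2 → X4 → J5 → P5 → H2 → DC: 6+29+23+9+21+13 = 101
DC → K2 → X4 → J5 → H2 → P5 → DC: 6+29+23+12+21+30 = 121
DC → K2 → X4 → H2 → P5 → J5 → DC: 6+29+11+21+9+25 = 101
DC → K2 → X4 → H2 → J5 → P5 → DC: 6+29+11+12+9+30 = 97
DC → K2 → J5 → P5 → X4 → H2 → DC: 6+31+9+32+11+13 = 102
DC → K2 → J5 → P5 → H2 → X4 → DC: 6+31+9+21+11+24 = 102
… (46 more)
The minimum is 90.
One optimal route: DC → K2 → P5 → J5 → X4 → H2 → DC (or its reverse).

90 — the shortest possible round trip.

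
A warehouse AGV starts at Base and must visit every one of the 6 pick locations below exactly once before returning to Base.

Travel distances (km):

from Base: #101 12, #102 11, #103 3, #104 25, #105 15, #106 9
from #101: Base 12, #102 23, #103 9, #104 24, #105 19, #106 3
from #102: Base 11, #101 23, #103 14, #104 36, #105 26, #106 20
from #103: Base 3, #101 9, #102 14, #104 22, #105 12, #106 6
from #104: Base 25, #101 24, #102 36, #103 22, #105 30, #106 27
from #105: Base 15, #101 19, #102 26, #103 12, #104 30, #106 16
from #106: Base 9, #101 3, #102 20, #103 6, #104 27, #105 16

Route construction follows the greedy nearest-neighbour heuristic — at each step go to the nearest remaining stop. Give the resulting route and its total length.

Total distance 118 km via the nearest-neighbour route Base → #103 → #106 → #101 → #105 → #102 → #104 → Base.

At Base the remaining stops are #103 3, #106 9, #102 11, #101 12, #105 15, #104 25; go to #103.
At #103 the remaining stops are #106 6, #101 9, #105 12, #102 14, #104 22; go to #106.
At #106 the remaining stops are #101 3, #105 16, #102 20, #104 27; go to #101.
At #101 the remaining stops are #105 19, #102 23, #104 24; go to #105.
At #105 the remaining stops are #102 26, #104 30; go to #102.
At #102 the remaining stops are #104 36; go to #104.
Return #104→Base: 25.
Total = 3 + 6 + 3 + 19 + 26 + 36 + 25 = 118.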